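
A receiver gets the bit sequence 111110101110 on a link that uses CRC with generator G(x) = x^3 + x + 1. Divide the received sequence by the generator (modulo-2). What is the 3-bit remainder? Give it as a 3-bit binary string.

Modulo-2 division of 111110101110 by 1011:
  pos 0: 1111 XOR 1011 = 0100
  pos 1: 1001 XOR 1011 = 0010
  pos 3: 1001 XOR 1011 = 0010
  pos 5: 1001 XOR 1011 = 0010
  pos 7: 1011 XOR 1011 = 0000
Remainder = 000 (zero — the frame passes the CRC check).

000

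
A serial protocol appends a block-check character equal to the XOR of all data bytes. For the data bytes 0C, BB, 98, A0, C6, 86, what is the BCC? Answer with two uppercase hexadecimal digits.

XOR the bytes together:
  start with 0x0C
  0x0C ⊕ 0xBB = 0xB7
  0xB7 ⊕ 0x98 = 0x2F
  0x2F ⊕ 0xA0 = 0x8F
  0x8F ⊕ 0xC6 = 0x49
  0x49 ⊕ 0x86 = 0xCF

CF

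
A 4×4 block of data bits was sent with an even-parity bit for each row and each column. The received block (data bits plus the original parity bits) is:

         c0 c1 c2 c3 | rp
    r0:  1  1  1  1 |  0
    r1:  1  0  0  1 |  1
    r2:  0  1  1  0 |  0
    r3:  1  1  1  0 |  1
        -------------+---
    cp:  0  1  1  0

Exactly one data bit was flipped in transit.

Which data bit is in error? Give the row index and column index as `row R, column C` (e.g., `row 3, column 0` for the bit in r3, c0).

row 1, column 0

Recompute each row's even parity and compare to rp:
  r0: data parity 0, sent rp 0 → ok
  r1: data parity 0, sent rp 1 → mismatch
  r2: data parity 0, sent rp 0 → ok
  r3: data parity 1, sent rp 1 → ok
Recompute each column's even parity and compare to cp:
  c0: data parity 1, sent cp 0 → mismatch
  c1: data parity 1, sent cp 1 → ok
  c2: data parity 1, sent cp 1 → ok
  c3: data parity 0, sent cp 0 → ok
Exactly one row (r1) and one column (c0) fail → the flipped bit is at their intersection.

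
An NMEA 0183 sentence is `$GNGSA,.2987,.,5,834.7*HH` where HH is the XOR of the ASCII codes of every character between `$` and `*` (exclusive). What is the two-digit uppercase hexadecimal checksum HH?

XOR the ASCII codes of the payload characters:
  'G' = 0x47 → acc = 0x47
  'N' = 0x4E → acc = 0x09
  'G' = 0x47 → acc = 0x4E
  'S' = 0x53 → acc = 0x1D
  'A' = 0x41 → acc = 0x5C
  ',' = 0x2C → acc = 0x70
  '.' = 0x2E → acc = 0x5E
  '2' = 0x32 → acc = 0x6C
  '9' = 0x39 → acc = 0x55
  '8' = 0x38 → acc = 0x6D
  '7' = 0x37 → acc = 0x5A
  ',' = 0x2C → acc = 0x76
  '.' = 0x2E → acc = 0x58
  ',' = 0x2C → acc = 0x74
  '5' = 0x35 → acc = 0x41
  ',' = 0x2C → acc = 0x6D
  '8' = 0x38 → acc = 0x55
  '3' = 0x33 → acc = 0x66
  '4' = 0x34 → acc = 0x52
  '.' = 0x2E → acc = 0x7C
  '7' = 0x37 → acc = 0x4B
Checksum = 0x4B.

4B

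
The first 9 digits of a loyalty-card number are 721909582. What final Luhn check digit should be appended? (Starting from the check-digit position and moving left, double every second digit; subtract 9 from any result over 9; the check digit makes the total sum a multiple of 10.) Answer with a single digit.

Partial digits right→left: 2 8 5 9 0 9 1 2 7
Double every second digit counting from the check-digit position (so the 1st, 3rd, 5th, ... of the partial from the right).
  doubled (with −9 where >9): 4 1 0 2 5 → sum 12
  kept as-is: 8 9 9 2 → sum 28
Total = 12 + 28 = 40.
Check digit = (10 − (40 mod 10)) mod 10 = 0.

0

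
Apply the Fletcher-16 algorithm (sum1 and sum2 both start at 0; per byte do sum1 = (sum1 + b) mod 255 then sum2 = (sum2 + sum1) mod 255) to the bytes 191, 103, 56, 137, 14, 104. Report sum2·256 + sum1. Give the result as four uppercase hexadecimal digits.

Running sums (mod 255):
  after byte 0 (191): sum1=191, sum2=191
  after byte 1 (103): sum1=39, sum2=230
  after byte 2 (56): sum1=95, sum2=70
  after byte 3 (137): sum1=232, sum2=47
  after byte 4 (14): sum1=246, sum2=38
  after byte 5 (104): sum1=95, sum2=133
Checksum = sum2·256 + sum1 = 133·256 + 95 = 34143 = 0x855F.

855F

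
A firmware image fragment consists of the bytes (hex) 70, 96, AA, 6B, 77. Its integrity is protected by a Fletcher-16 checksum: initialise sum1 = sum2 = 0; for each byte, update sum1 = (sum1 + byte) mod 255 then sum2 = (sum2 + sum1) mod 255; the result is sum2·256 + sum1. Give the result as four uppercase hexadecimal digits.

Running sums (mod 255):
  after byte 0 (70): sum1=112, sum2=112
  after byte 1 (96): sum1=7, sum2=119
  after byte 2 (AA): sum1=177, sum2=41
  after byte 3 (6B): sum1=29, sum2=70
  after byte 4 (77): sum1=148, sum2=218
Checksum = sum2·256 + sum1 = 218·256 + 148 = 55956 = 0xDA94.

DA94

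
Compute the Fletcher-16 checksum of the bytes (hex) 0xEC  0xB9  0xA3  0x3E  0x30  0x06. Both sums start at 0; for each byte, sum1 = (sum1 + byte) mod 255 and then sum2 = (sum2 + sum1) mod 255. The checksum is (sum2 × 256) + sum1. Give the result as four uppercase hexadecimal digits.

DDBE

Running sums (mod 255):
  after byte 0 (0xEC): sum1=236, sum2=236
  after byte 1 (0xB9): sum1=166, sum2=147
  after byte 2 (0xA3): sum1=74, sum2=221
  after byte 3 (0x3E): sum1=136, sum2=102
  after byte 4 (0x30): sum1=184, sum2=31
  after byte 5 (0x06): sum1=190, sum2=221
Checksum = sum2·256 + sum1 = 221·256 + 190 = 56766 = 0xDDBE.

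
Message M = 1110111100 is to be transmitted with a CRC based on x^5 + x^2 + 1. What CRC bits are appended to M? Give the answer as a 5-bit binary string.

Append 5 zeros: 111011110000000. Divide by 100101 (XOR where the leading bit is 1):
  pos 0: 111011 XOR 100101 = 011110
  pos 1: 111101 XOR 100101 = 011000
  pos 2: 110001 XOR 100101 = 010100
  pos 3: 101000 XOR 100101 = 001101
  pos 5: 110100 XOR 100101 = 010001
  pos 6: 100010 XOR 100101 = 000111
  pos 9: 111000 XOR 100101 = 011101
Remainder (last 5 bits) = 11101. This is the CRC / FCS.

11101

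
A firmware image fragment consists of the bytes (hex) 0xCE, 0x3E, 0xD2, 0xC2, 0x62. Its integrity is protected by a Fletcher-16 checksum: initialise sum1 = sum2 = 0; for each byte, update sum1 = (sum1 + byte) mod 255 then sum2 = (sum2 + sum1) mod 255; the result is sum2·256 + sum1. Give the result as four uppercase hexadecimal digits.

Running sums (mod 255):
  after byte 0 (0xCE): sum1=206, sum2=206
  after byte 1 (0x3E): sum1=13, sum2=219
  after byte 2 (0xD2): sum1=223, sum2=187
  after byte 3 (0xC2): sum1=162, sum2=94
  after byte 4 (0x62): sum1=5, sum2=99
Checksum = sum2·256 + sum1 = 99·256 + 5 = 25349 = 0x6305.

6305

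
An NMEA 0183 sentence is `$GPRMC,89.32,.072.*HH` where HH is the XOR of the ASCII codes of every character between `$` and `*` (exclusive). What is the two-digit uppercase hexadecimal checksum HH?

50

XOR the ASCII codes of the payload characters:
  'G' = 0x47 → acc = 0x47
  'P' = 0x50 → acc = 0x17
  'R' = 0x52 → acc = 0x45
  'M' = 0x4D → acc = 0x08
  'C' = 0x43 → acc = 0x4B
  ',' = 0x2C → acc = 0x67
  '8' = 0x38 → acc = 0x5F
  '9' = 0x39 → acc = 0x66
  '.' = 0x2E → acc = 0x48
  '3' = 0x33 → acc = 0x7B
  '2' = 0x32 → acc = 0x49
  ',' = 0x2C → acc = 0x65
  '.' = 0x2E → acc = 0x4B
  '0' = 0x30 → acc = 0x7B
  '7' = 0x37 → acc = 0x4C
  '2' = 0x32 → acc = 0x7E
  '.' = 0x2E → acc = 0x50
Checksum = 0x50.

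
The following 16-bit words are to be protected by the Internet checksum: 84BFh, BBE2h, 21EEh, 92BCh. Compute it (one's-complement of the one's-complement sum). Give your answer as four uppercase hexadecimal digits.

0AB3

One's-complement addition (fold any carry out of bit 15 back into bit 0):
  0x84BF + 0xBBE2 = 0x140A1 → wrap carry → 0x40A2
  0x40A2 + 0x21EE = 0x06290
  0x6290 + 0x92BC = 0x0F54C
One's-complement sum = 0xF54C.
Checksum = ~0xF54C & 0xFFFF = 0x0AB3.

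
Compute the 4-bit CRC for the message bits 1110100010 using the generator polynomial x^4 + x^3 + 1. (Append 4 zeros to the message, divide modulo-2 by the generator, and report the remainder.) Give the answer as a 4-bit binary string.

Append 4 zeros: 11101000100000. Divide by 11001 (XOR where the leading bit is 1):
  pos 0: 11101 XOR 11001 = 00100
  pos 2: 10000 XOR 11001 = 01001
  pos 3: 10010 XOR 11001 = 01011
  pos 4: 10111 XOR 11001 = 01110
  pos 5: 11100 XOR 11001 = 00101
  pos 7: 10100 XOR 11001 = 01101
  pos 8: 11010 XOR 11001 = 00011
Remainder (last 4 bits) = 0110. This is the CRC / FCS.

0110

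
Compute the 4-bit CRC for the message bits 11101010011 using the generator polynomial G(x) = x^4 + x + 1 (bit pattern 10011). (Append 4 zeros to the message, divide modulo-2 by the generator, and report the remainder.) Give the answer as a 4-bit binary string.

1100

Append 4 zeros: 111010100110000. Divide by 10011 (XOR where the leading bit is 1):
  pos 0: 11101 XOR 10011 = 01110
  pos 1: 11100 XOR 10011 = 01111
  pos 2: 11111 XOR 10011 = 01100
  pos 3: 11000 XOR 10011 = 01011
  pos 4: 10110 XOR 10011 = 00101
  pos 6: 10111 XOR 10011 = 00100
  pos 8: 10000 XOR 10011 = 00011
Remainder (last 4 bits) = 1100. This is the CRC / FCS.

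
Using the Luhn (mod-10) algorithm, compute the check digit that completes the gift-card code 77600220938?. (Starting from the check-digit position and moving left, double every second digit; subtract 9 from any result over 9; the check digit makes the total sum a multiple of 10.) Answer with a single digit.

0

Partial digits right→left: 8 3 9 0 2 2 0 0 6 7 7
Double every second digit counting from the check-digit position (so the 1st, 3rd, 5th, ... of the partial from the right).
  doubled (with −9 where >9): 7 9 4 0 3 5 → sum 28
  kept as-is: 3 0 2 0 7 → sum 12
Total = 28 + 12 = 40.
Check digit = (10 − (40 mod 10)) mod 10 = 0.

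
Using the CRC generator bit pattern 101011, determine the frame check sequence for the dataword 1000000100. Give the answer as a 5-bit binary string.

10010

Append 5 zeros: 100000010000000. Divide by 101011 (XOR where the leading bit is 1):
  pos 0: 100000 XOR 101011 = 001011
  pos 2: 101101 XOR 101011 = 000110
  pos 5: 110000 XOR 101011 = 011011
  pos 6: 110110 XOR 101011 = 011101
  pos 7: 111010 XOR 101011 = 010001
  pos 8: 100010 XOR 101011 = 001001
Remainder (last 5 bits) = 10010. This is the CRC / FCS.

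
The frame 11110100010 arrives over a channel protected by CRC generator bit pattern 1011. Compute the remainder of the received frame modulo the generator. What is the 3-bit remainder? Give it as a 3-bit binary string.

Modulo-2 division of 11110100010 by 1011:
  pos 0: 1111 XOR 1011 = 0100
  pos 1: 1000 XOR 1011 = 0011
  pos 3: 1110 XOR 1011 = 0101
  pos 4: 1010 XOR 1011 = 0001
  pos 7: 1010 XOR 1011 = 0001
Remainder = 001 (nonzero — an error is detected).

001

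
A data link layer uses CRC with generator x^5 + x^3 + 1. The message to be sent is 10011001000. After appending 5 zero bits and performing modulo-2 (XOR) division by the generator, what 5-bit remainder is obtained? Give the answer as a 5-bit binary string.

Append 5 zeros: 1001100100000000. Divide by 101001 (XOR where the leading bit is 1):
  pos 0: 100110 XOR 101001 = 001111
  pos 2: 111101 XOR 101001 = 010100
  pos 3: 101000 XOR 101001 = 000001
  pos 8: 100000 XOR 101001 = 001001
  pos 10: 100100 XOR 101001 = 001101
Remainder (last 5 bits) = 01101. This is the CRC / FCS.

01101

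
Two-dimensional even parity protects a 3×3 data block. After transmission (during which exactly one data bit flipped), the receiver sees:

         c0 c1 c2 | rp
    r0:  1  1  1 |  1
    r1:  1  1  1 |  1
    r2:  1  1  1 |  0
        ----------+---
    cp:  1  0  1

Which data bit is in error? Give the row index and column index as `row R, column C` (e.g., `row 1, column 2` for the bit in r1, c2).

Recompute each row's even parity and compare to rp:
  r0: data parity 1, sent rp 1 → ok
  r1: data parity 1, sent rp 1 → ok
  r2: data parity 1, sent rp 0 → mismatch
Recompute each column's even parity and compare to cp:
  c0: data parity 1, sent cp 1 → ok
  c1: data parity 1, sent cp 0 → mismatch
  c2: data parity 1, sent cp 1 → ok
Exactly one row (r2) and one column (c1) fail → the flipped bit is at their intersection.

row 2, column 1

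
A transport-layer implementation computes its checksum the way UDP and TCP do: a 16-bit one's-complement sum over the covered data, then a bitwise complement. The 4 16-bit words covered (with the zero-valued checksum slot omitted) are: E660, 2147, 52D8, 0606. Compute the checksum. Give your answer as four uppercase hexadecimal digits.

One's-complement addition (fold any carry out of bit 15 back into bit 0):
  0xE660 + 0x2147 = 0x107A7 → wrap carry → 0x07A8
  0x07A8 + 0x52D8 = 0x05A80
  0x5A80 + 0x0606 = 0x06086
One's-complement sum = 0x6086.
Checksum = ~0x6086 & 0xFFFF = 0x9F79.

9F79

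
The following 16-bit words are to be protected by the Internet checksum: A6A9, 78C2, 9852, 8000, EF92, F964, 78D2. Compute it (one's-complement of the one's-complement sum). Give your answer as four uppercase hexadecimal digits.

6676

One's-complement addition (fold any carry out of bit 15 back into bit 0):
  0xA6A9 + 0x78C2 = 0x11F6B → wrap carry → 0x1F6C
  0x1F6C + 0x9852 = 0x0B7BE
  0xB7BE + 0x8000 = 0x137BE → wrap carry → 0x37BF
  0x37BF + 0xEF92 = 0x12751 → wrap carry → 0x2752
  0x2752 + 0xF964 = 0x120B6 → wrap carry → 0x20B7
  0x20B7 + 0x78D2 = 0x09989
One's-complement sum = 0x9989.
Checksum = ~0x9989 & 0xFFFF = 0x6676.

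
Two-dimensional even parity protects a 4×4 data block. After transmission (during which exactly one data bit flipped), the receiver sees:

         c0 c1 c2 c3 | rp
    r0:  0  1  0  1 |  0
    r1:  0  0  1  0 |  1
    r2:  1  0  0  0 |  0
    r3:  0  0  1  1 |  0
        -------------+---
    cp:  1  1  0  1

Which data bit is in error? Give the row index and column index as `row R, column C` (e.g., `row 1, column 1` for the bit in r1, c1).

row 2, column 3

Recompute each row's even parity and compare to rp:
  r0: data parity 0, sent rp 0 → ok
  r1: data parity 1, sent rp 1 → ok
  r2: data parity 1, sent rp 0 → mismatch
  r3: data parity 0, sent rp 0 → ok
Recompute each column's even parity and compare to cp:
  c0: data parity 1, sent cp 1 → ok
  c1: data parity 1, sent cp 1 → ok
  c2: data parity 0, sent cp 0 → ok
  c3: data parity 0, sent cp 1 → mismatch
Exactly one row (r2) and one column (c3) fail → the flipped bit is at their intersection.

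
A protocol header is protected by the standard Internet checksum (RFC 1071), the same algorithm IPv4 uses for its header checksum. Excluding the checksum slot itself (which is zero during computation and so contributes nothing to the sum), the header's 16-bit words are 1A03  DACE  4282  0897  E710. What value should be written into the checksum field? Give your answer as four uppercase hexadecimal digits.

D903

One's-complement addition (fold any carry out of bit 15 back into bit 0):
  0x1A03 + 0xDACE = 0x0F4D1
  0xF4D1 + 0x4282 = 0x13753 → wrap carry → 0x3754
  0x3754 + 0x0897 = 0x03FEB
  0x3FEB + 0xE710 = 0x126FB → wrap carry → 0x26FC
One's-complement sum = 0x26FC.
Checksum = ~0x26FC & 0xFFFF = 0xD903.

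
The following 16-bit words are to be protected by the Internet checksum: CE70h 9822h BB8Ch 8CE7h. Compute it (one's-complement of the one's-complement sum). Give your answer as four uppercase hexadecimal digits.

One's-complement addition (fold any carry out of bit 15 back into bit 0):
  0xCE70 + 0x9822 = 0x16692 → wrap carry → 0x6693
  0x6693 + 0xBB8C = 0x1221F → wrap carry → 0x2220
  0x2220 + 0x8CE7 = 0x0AF07
One's-complement sum = 0xAF07.
Checksum = ~0xAF07 & 0xFFFF = 0x50F8.

50F8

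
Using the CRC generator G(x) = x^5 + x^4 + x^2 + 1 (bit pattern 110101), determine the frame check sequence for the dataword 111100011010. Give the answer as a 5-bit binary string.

Append 5 zeros: 11110001101000000. Divide by 110101 (XOR where the leading bit is 1):
  pos 0: 111100 XOR 110101 = 001001
  pos 2: 100101 XOR 110101 = 010000
  pos 3: 100001 XOR 110101 = 010100
  pos 4: 101000 XOR 110101 = 011101
  pos 5: 111011 XOR 110101 = 001110
  pos 7: 111000 XOR 110101 = 001101
  pos 9: 110100 XOR 110101 = 000001
Remainder (last 5 bits) = 00100. This is the CRC / FCS.

00100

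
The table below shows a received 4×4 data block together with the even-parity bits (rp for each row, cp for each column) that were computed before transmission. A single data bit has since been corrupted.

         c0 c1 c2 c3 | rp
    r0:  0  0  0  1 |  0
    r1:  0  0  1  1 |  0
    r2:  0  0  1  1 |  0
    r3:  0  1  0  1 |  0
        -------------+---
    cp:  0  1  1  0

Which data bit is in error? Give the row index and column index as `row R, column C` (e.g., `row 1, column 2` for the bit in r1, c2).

Recompute each row's even parity and compare to rp:
  r0: data parity 1, sent rp 0 → mismatch
  r1: data parity 0, sent rp 0 → ok
  r2: data parity 0, sent rp 0 → ok
  r3: data parity 0, sent rp 0 → ok
Recompute each column's even parity and compare to cp:
  c0: data parity 0, sent cp 0 → ok
  c1: data parity 1, sent cp 1 → ok
  c2: data parity 0, sent cp 1 → mismatch
  c3: data parity 0, sent cp 0 → ok
Exactly one row (r0) and one column (c2) fail → the flipped bit is at their intersection.

row 0, column 2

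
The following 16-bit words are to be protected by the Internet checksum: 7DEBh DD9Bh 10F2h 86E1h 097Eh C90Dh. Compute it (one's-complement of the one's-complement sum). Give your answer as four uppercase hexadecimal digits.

One's-complement addition (fold any carry out of bit 15 back into bit 0):
  0x7DEB + 0xDD9B = 0x15B86 → wrap carry → 0x5B87
  0x5B87 + 0x10F2 = 0x06C79
  0x6C79 + 0x86E1 = 0x0F35A
  0xF35A + 0x097E = 0x0FCD8
  0xFCD8 + 0xC90D = 0x1C5E5 → wrap carry → 0xC5E6
One's-complement sum = 0xC5E6.
Checksum = ~0xC5E6 & 0xFFFF = 0x3A19.

3A19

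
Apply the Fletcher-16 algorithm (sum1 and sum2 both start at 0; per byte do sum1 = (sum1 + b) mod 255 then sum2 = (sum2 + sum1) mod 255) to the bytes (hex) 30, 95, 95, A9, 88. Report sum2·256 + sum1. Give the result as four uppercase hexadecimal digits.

E38D

Running sums (mod 255):
  after byte 0 (30): sum1=48, sum2=48
  after byte 1 (95): sum1=197, sum2=245
  after byte 2 (95): sum1=91, sum2=81
  after byte 3 (A9): sum1=5, sum2=86
  after byte 4 (88): sum1=141, sum2=227
Checksum = sum2·256 + sum1 = 227·256 + 141 = 58253 = 0xE38D.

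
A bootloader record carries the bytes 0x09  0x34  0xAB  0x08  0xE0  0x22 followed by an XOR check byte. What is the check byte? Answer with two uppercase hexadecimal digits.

XOR the bytes together:
  start with 0x09
  0x09 ⊕ 0x34 = 0x3D
  0x3D ⊕ 0xAB = 0x96
  0x96 ⊕ 0x08 = 0x9E
  0x9E ⊕ 0xE0 = 0x7E
  0x7E ⊕ 0x22 = 0x5C

5C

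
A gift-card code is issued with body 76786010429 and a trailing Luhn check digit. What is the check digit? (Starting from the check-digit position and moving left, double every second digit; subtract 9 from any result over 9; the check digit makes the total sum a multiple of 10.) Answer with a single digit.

Partial digits right→left: 9 2 4 0 1 0 6 8 7 6 7
Double every second digit counting from the check-digit position (so the 1st, 3rd, 5th, ... of the partial from the right).
  doubled (with −9 where >9): 9 8 2 3 5 5 → sum 32
  kept as-is: 2 0 0 8 6 → sum 16
Total = 32 + 16 = 48.
Check digit = (10 − (48 mod 10)) mod 10 = 2.

2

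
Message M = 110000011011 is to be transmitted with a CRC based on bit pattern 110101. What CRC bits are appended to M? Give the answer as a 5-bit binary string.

Append 5 zeros: 11000001101100000. Divide by 110101 (XOR where the leading bit is 1):
  pos 0: 110000 XOR 110101 = 000101
  pos 3: 101011 XOR 110101 = 011110
  pos 4: 111100 XOR 110101 = 001001
  pos 6: 100111 XOR 110101 = 010010
  pos 7: 100100 XOR 110101 = 010001
  pos 8: 100010 XOR 110101 = 010111
  pos 9: 101110 XOR 110101 = 011011
  pos 10: 110110 XOR 110101 = 000011
Remainder (last 5 bits) = 00110. This is the CRC / FCS.

00110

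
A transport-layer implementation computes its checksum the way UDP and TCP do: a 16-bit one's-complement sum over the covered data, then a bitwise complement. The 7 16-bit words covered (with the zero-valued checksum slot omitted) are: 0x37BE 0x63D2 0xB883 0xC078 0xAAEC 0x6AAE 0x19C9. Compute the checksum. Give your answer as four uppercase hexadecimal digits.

One's-complement addition (fold any carry out of bit 15 back into bit 0):
  0x37BE + 0x63D2 = 0x09B90
  0x9B90 + 0xB883 = 0x15413 → wrap carry → 0x5414
  0x5414 + 0xC078 = 0x1148C → wrap carry → 0x148D
  0x148D + 0xAAEC = 0x0BF79
  0xBF79 + 0x6AAE = 0x12A27 → wrap carry → 0x2A28
  0x2A28 + 0x19C9 = 0x043F1
One's-complement sum = 0x43F1.
Checksum = ~0x43F1 & 0xFFFF = 0xBC0E.

BC0E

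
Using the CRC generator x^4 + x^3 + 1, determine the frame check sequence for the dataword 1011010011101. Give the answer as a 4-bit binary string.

Append 4 zeros: 10110100111010000. Divide by 11001 (XOR where the leading bit is 1):
  pos 0: 10110 XOR 11001 = 01111
  pos 1: 11111 XOR 11001 = 00110
  pos 3: 11000 XOR 11001 = 00001
  pos 7: 11110 XOR 11001 = 00111
  pos 9: 11110 XOR 11001 = 00111
  pos 11: 11100 XOR 11001 = 00101
Remainder (last 4 bits) = 1010. This is the CRC / FCS.

1010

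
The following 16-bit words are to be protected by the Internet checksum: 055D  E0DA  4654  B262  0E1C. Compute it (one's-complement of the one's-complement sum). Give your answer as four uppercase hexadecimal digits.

One's-complement addition (fold any carry out of bit 15 back into bit 0):
  0x055D + 0xE0DA = 0x0E637
  0xE637 + 0x4654 = 0x12C8B → wrap carry → 0x2C8C
  0x2C8C + 0xB262 = 0x0DEEE
  0xDEEE + 0x0E1C = 0x0ED0A
One's-complement sum = 0xED0A.
Checksum = ~0xED0A & 0xFFFF = 0x12F5.

12F5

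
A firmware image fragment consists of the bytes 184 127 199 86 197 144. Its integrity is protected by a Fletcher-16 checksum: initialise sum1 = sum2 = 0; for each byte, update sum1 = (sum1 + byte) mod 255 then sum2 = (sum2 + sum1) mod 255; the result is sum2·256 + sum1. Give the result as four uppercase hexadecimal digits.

10AC

Running sums (mod 255):
  after byte 0 (184): sum1=184, sum2=184
  after byte 1 (127): sum1=56, sum2=240
  after byte 2 (199): sum1=0, sum2=240
  after byte 3 (86): sum1=86, sum2=71
  after byte 4 (197): sum1=28, sum2=99
  after byte 5 (144): sum1=172, sum2=16
Checksum = sum2·256 + sum1 = 16·256 + 172 = 4268 = 0x10AC.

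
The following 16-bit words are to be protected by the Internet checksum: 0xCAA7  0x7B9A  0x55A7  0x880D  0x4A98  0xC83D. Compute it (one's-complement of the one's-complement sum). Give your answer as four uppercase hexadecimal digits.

C932

One's-complement addition (fold any carry out of bit 15 back into bit 0):
  0xCAA7 + 0x7B9A = 0x14641 → wrap carry → 0x4642
  0x4642 + 0x55A7 = 0x09BE9
  0x9BE9 + 0x880D = 0x123F6 → wrap carry → 0x23F7
  0x23F7 + 0x4A98 = 0x06E8F
  0x6E8F + 0xC83D = 0x136CC → wrap carry → 0x36CD
One's-complement sum = 0x36CD.
Checksum = ~0x36CD & 0xFFFF = 0xC932.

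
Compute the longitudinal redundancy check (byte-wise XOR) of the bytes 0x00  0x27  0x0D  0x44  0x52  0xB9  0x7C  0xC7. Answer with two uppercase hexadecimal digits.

XOR the bytes together:
  start with 0x00
  0x00 ⊕ 0x27 = 0x27
  0x27 ⊕ 0x0D = 0x2A
  0x2A ⊕ 0x44 = 0x6E
  0x6E ⊕ 0x52 = 0x3C
  0x3C ⊕ 0xB9 = 0x85
  0x85 ⊕ 0x7C = 0xF9
  0xF9 ⊕ 0xC7 = 0x3E

3E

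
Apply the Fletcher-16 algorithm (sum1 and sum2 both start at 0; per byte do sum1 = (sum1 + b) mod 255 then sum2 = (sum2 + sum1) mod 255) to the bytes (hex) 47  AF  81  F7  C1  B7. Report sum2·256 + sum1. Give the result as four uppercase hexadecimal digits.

43E9

Running sums (mod 255):
  after byte 0 (47): sum1=71, sum2=71
  after byte 1 (AF): sum1=246, sum2=62
  after byte 2 (81): sum1=120, sum2=182
  after byte 3 (F7): sum1=112, sum2=39
  after byte 4 (C1): sum1=50, sum2=89
  after byte 5 (B7): sum1=233, sum2=67
Checksum = sum2·256 + sum1 = 67·256 + 233 = 17385 = 0x43E9.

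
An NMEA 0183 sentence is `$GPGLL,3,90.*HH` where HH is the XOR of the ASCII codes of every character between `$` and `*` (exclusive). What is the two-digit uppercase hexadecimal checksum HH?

XOR the ASCII codes of the payload characters:
  'G' = 0x47 → acc = 0x47
  'P' = 0x50 → acc = 0x17
  'G' = 0x47 → acc = 0x50
  'L' = 0x4C → acc = 0x1C
  'L' = 0x4C → acc = 0x50
  ',' = 0x2C → acc = 0x7C
  '3' = 0x33 → acc = 0x4F
  ',' = 0x2C → acc = 0x63
  '9' = 0x39 → acc = 0x5A
  '0' = 0x30 → acc = 0x6A
  '.' = 0x2E → acc = 0x44
Checksum = 0x44.

44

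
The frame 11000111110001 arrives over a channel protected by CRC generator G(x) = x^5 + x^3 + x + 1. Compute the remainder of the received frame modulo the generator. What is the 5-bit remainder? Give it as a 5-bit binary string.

Modulo-2 division of 11000111110001 by 101011:
  pos 0: 110001 XOR 101011 = 011010
  pos 1: 110101 XOR 101011 = 011110
  pos 2: 111101 XOR 101011 = 010110
  pos 3: 101101 XOR 101011 = 000110
  pos 6: 110100 XOR 101011 = 011111
  pos 7: 111110 XOR 101011 = 010101
  pos 8: 101011 XOR 101011 = 000000
Remainder = 00000 (zero — the frame passes the CRC check).

00000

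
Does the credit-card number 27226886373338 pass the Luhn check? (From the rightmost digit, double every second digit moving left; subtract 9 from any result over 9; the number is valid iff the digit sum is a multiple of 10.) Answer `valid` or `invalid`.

From the right, keep odd positions and double even positions (subtract 9 from any doubled value over 9):
  doubled (positions 2,4,...): 6 6 6 7 3 4 4 → sum 36
  kept (positions 1,3,...): 8 3 7 6 8 2 7 → sum 41
Total = 77.
77 mod 10 = 7, so the number is invalid.

invalid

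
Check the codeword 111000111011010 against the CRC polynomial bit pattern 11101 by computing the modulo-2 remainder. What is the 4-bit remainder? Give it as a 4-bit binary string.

Modulo-2 division of 111000111011010 by 11101:
  pos 0: 11100 XOR 11101 = 00001
  pos 4: 10111 XOR 11101 = 01010
  pos 5: 10100 XOR 11101 = 01001
  pos 6: 10011 XOR 11101 = 01110
  pos 7: 11101 XOR 11101 = 00000
Remainder = 0010 (nonzero — an error is detected).

0010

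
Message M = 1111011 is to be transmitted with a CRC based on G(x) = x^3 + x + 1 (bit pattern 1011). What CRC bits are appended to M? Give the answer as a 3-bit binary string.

111

Append 3 zeros: 1111011000. Divide by 1011 (XOR where the leading bit is 1):
  pos 0: 1111 XOR 1011 = 0100
  pos 1: 1000 XOR 1011 = 0011
  pos 3: 1111 XOR 1011 = 0100
  pos 4: 1000 XOR 1011 = 0011
  pos 6: 1100 XOR 1011 = 0111
Remainder (last 3 bits) = 111. This is the CRC / FCS.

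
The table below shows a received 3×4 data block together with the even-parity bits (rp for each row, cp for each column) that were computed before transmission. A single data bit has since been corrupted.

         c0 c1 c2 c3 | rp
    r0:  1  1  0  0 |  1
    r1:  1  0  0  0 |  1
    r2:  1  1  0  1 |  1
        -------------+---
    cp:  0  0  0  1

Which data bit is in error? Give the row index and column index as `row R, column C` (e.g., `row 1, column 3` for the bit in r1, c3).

row 0, column 0

Recompute each row's even parity and compare to rp:
  r0: data parity 0, sent rp 1 → mismatch
  r1: data parity 1, sent rp 1 → ok
  r2: data parity 1, sent rp 1 → ok
Recompute each column's even parity and compare to cp:
  c0: data parity 1, sent cp 0 → mismatch
  c1: data parity 0, sent cp 0 → ok
  c2: data parity 0, sent cp 0 → ok
  c3: data parity 1, sent cp 1 → ok
Exactly one row (r0) and one column (c0) fail → the flipped bit is at their intersection.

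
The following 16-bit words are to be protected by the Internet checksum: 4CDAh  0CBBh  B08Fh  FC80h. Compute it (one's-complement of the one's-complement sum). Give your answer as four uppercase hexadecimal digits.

One's-complement addition (fold any carry out of bit 15 back into bit 0):
  0x4CDA + 0x0CBB = 0x05995
  0x5995 + 0xB08F = 0x10A24 → wrap carry → 0x0A25
  0x0A25 + 0xFC80 = 0x106A5 → wrap carry → 0x06A6
One's-complement sum = 0x06A6.
Checksum = ~0x06A6 & 0xFFFF = 0xF959.

F959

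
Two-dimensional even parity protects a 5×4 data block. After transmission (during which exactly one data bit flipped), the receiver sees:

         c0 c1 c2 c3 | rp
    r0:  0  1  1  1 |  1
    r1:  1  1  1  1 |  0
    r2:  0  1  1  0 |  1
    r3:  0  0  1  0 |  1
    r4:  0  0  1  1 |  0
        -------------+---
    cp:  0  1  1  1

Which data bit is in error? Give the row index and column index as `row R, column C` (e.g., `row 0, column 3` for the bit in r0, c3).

Recompute each row's even parity and compare to rp:
  r0: data parity 1, sent rp 1 → ok
  r1: data parity 0, sent rp 0 → ok
  r2: data parity 0, sent rp 1 → mismatch
  r3: data parity 1, sent rp 1 → ok
  r4: data parity 0, sent rp 0 → ok
Recompute each column's even parity and compare to cp:
  c0: data parity 1, sent cp 0 → mismatch
  c1: data parity 1, sent cp 1 → ok
  c2: data parity 1, sent cp 1 → ok
  c3: data parity 1, sent cp 1 → ok
Exactly one row (r2) and one column (c0) fail → the flipped bit is at their intersection.

row 2, column 0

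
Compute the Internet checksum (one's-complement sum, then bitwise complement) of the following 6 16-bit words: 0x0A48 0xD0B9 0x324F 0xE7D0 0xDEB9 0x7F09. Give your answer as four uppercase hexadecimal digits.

AD1A

One's-complement addition (fold any carry out of bit 15 back into bit 0):
  0x0A48 + 0xD0B9 = 0x0DB01
  0xDB01 + 0x324F = 0x10D50 → wrap carry → 0x0D51
  0x0D51 + 0xE7D0 = 0x0F521
  0xF521 + 0xDEB9 = 0x1D3DA → wrap carry → 0xD3DB
  0xD3DB + 0x7F09 = 0x152E4 → wrap carry → 0x52E5
One's-complement sum = 0x52E5.
Checksum = ~0x52E5 & 0xFFFF = 0xAD1A.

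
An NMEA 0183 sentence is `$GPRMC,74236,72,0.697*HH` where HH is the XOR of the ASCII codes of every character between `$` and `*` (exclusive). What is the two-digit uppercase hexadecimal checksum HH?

XOR the ASCII codes of the payload characters:
  'G' = 0x47 → acc = 0x47
  'P' = 0x50 → acc = 0x17
  'R' = 0x52 → acc = 0x45
  'M' = 0x4D → acc = 0x08
  'C' = 0x43 → acc = 0x4B
  ',' = 0x2C → acc = 0x67
  '7' = 0x37 → acc = 0x50
  '4' = 0x34 → acc = 0x64
  '2' = 0x32 → acc = 0x56
  '3' = 0x33 → acc = 0x65
  '6' = 0x36 → acc = 0x53
  ',' = 0x2C → acc = 0x7F
  '7' = 0x37 → acc = 0x48
  '2' = 0x32 → acc = 0x7A
  ',' = 0x2C → acc = 0x56
  '0' = 0x30 → acc = 0x66
  '.' = 0x2E → acc = 0x48
  '6' = 0x36 → acc = 0x7E
  '9' = 0x39 → acc = 0x47
  '7' = 0x37 → acc = 0x70
Checksum = 0x70.

70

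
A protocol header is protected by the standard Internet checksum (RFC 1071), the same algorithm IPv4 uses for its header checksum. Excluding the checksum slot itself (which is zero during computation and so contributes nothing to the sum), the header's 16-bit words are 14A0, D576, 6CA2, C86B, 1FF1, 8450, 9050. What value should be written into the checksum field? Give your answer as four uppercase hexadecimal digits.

AC48

One's-complement addition (fold any carry out of bit 15 back into bit 0):
  0x14A0 + 0xD576 = 0x0EA16
  0xEA16 + 0x6CA2 = 0x156B8 → wrap carry → 0x56B9
  0x56B9 + 0xC86B = 0x11F24 → wrap carry → 0x1F25
  0x1F25 + 0x1FF1 = 0x03F16
  0x3F16 + 0x8450 = 0x0C366
  0xC366 + 0x9050 = 0x153B6 → wrap carry → 0x53B7
One's-complement sum = 0x53B7.
Checksum = ~0x53B7 & 0xFFFF = 0xAC48.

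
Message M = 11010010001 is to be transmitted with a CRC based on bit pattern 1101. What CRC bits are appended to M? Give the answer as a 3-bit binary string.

Append 3 zeros: 11010010001000. Divide by 1101 (XOR where the leading bit is 1):
  pos 0: 1101 XOR 1101 = 0000
  pos 6: 1000 XOR 1101 = 0101
  pos 7: 1011 XOR 1101 = 0110
  pos 8: 1100 XOR 1101 = 0001
Remainder (last 3 bits) = 100. This is the CRC / FCS.

100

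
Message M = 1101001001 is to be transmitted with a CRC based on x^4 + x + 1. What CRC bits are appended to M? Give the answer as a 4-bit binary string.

Append 4 zeros: 11010010010000. Divide by 10011 (XOR where the leading bit is 1):
  pos 0: 11010 XOR 10011 = 01001
  pos 1: 10010 XOR 10011 = 00001
  pos 5: 11001 XOR 10011 = 01010
  pos 6: 10100 XOR 10011 = 00111
  pos 8: 11100 XOR 10011 = 01111
  pos 9: 11110 XOR 10011 = 01101
Remainder (last 4 bits) = 1101. This is the CRC / FCS.

1101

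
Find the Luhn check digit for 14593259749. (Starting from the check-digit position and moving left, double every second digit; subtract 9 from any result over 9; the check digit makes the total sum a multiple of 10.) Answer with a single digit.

8

Partial digits right→left: 9 4 7 9 5 2 3 9 5 4 1
Double every second digit counting from the check-digit position (so the 1st, 3rd, 5th, ... of the partial from the right).
  doubled (with −9 where >9): 9 5 1 6 1 2 → sum 24
  kept as-is: 4 9 2 9 4 → sum 28
Total = 24 + 28 = 52.
Check digit = (10 − (52 mod 10)) mod 10 = 8.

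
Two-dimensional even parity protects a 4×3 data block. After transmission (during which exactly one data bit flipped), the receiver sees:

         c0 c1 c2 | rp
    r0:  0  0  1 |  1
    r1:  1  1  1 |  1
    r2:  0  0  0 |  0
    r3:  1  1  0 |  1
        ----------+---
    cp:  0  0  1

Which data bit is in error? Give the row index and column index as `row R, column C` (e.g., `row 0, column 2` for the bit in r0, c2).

Recompute each row's even parity and compare to rp:
  r0: data parity 1, sent rp 1 → ok
  r1: data parity 1, sent rp 1 → ok
  r2: data parity 0, sent rp 0 → ok
  r3: data parity 0, sent rp 1 → mismatch
Recompute each column's even parity and compare to cp:
  c0: data parity 0, sent cp 0 → ok
  c1: data parity 0, sent cp 0 → ok
  c2: data parity 0, sent cp 1 → mismatch
Exactly one row (r3) and one column (c2) fail → the flipped bit is at their intersection.

row 3, column 2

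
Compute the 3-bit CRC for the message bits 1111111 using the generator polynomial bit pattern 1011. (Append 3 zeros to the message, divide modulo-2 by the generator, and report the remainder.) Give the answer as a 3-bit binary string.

Append 3 zeros: 1111111000. Divide by 1011 (XOR where the leading bit is 1):
  pos 0: 1111 XOR 1011 = 0100
  pos 1: 1001 XOR 1011 = 0010
  pos 3: 1011 XOR 1011 = 0000
Remainder (last 3 bits) = 000. This is the CRC / FCS.

000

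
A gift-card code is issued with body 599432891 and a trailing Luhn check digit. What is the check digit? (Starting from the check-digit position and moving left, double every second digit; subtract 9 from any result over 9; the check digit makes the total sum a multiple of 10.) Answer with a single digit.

1

Partial digits right→left: 1 9 8 2 3 4 9 9 5
Double every second digit counting from the check-digit position (so the 1st, 3rd, 5th, ... of the partial from the right).
  doubled (with −9 where >9): 2 7 6 9 1 → sum 25
  kept as-is: 9 2 4 9 → sum 24
Total = 25 + 24 = 49.
Check digit = (10 − (49 mod 10)) mod 10 = 1.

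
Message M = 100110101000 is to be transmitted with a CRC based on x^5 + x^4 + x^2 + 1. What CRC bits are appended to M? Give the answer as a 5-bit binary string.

00010

Append 5 zeros: 10011010100000000. Divide by 110101 (XOR where the leading bit is 1):
  pos 0: 100110 XOR 110101 = 010011
  pos 1: 100111 XOR 110101 = 010010
  pos 2: 100100 XOR 110101 = 010001
  pos 3: 100011 XOR 110101 = 010110
  pos 4: 101100 XOR 110101 = 011001
  pos 5: 110010 XOR 110101 = 000111
  pos 8: 111000 XOR 110101 = 001101
  pos 10: 110100 XOR 110101 = 000001
Remainder (last 5 bits) = 00010. This is the CRC / FCS.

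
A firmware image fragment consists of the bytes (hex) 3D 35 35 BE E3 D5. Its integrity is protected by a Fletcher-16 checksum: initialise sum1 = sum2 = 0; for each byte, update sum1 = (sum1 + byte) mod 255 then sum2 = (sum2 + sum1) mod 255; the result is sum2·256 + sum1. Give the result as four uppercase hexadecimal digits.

2820

Running sums (mod 255):
  after byte 0 (3D): sum1=61, sum2=61
  after byte 1 (35): sum1=114, sum2=175
  after byte 2 (35): sum1=167, sum2=87
  after byte 3 (BE): sum1=102, sum2=189
  after byte 4 (E3): sum1=74, sum2=8
  after byte 5 (D5): sum1=32, sum2=40
Checksum = sum2·256 + sum1 = 40·256 + 32 = 10272 = 0x2820.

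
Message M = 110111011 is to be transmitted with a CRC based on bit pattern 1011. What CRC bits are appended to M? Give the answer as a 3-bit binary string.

Append 3 zeros: 110111011000. Divide by 1011 (XOR where the leading bit is 1):
  pos 0: 1101 XOR 1011 = 0110
  pos 1: 1101 XOR 1011 = 0110
  pos 2: 1101 XOR 1011 = 0110
  pos 3: 1100 XOR 1011 = 0111
  pos 4: 1111 XOR 1011 = 0100
  pos 5: 1001 XOR 1011 = 0010
  pos 7: 1000 XOR 1011 = 0011
Remainder (last 3 bits) = 110. This is the CRC / FCS.

110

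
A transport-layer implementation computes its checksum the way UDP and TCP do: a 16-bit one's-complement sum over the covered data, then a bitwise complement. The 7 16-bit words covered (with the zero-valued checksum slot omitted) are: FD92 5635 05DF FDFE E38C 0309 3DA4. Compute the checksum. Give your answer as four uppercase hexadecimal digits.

One's-complement addition (fold any carry out of bit 15 back into bit 0):
  0xFD92 + 0x5635 = 0x153C7 → wrap carry → 0x53C8
  0x53C8 + 0x05DF = 0x059A7
  0x59A7 + 0xFDFE = 0x157A5 → wrap carry → 0x57A6
  0x57A6 + 0xE38C = 0x13B32 → wrap carry → 0x3B33
  0x3B33 + 0x0309 = 0x03E3C
  0x3E3C + 0x3DA4 = 0x07BE0
One's-complement sum = 0x7BE0.
Checksum = ~0x7BE0 & 0xFFFF = 0x841F.

841F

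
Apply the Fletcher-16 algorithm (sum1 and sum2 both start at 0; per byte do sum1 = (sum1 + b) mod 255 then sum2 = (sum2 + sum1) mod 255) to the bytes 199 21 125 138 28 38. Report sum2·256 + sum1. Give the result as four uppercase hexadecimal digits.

0C27

Running sums (mod 255):
  after byte 0 (199): sum1=199, sum2=199
  after byte 1 (21): sum1=220, sum2=164
  after byte 2 (125): sum1=90, sum2=254
  after byte 3 (138): sum1=228, sum2=227
  after byte 4 (28): sum1=1, sum2=228
  after byte 5 (38): sum1=39, sum2=12
Checksum = sum2·256 + sum1 = 12·256 + 39 = 3111 = 0x0C27.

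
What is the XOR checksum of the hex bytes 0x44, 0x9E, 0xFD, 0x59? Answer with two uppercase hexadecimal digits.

7E

XOR the bytes together:
  start with 0x44
  0x44 ⊕ 0x9E = 0xDA
  0xDA ⊕ 0xFD = 0x27
  0x27 ⊕ 0x59 = 0x7E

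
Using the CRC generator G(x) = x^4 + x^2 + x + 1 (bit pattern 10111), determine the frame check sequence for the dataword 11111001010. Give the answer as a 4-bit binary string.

0100

Append 4 zeros: 111110010100000. Divide by 10111 (XOR where the leading bit is 1):
  pos 0: 11111 XOR 10111 = 01000
  pos 1: 10000 XOR 10111 = 00111
  pos 3: 11101 XOR 10111 = 01010
  pos 4: 10100 XOR 10111 = 00011
  pos 7: 11100 XOR 10111 = 01011
  pos 8: 10110 XOR 10111 = 00001
Remainder (last 4 bits) = 0100. This is the CRC / FCS.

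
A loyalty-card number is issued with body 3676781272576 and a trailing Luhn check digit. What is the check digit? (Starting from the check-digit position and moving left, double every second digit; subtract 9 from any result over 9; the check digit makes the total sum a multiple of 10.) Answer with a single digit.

Partial digits right→left: 6 7 5 2 7 2 1 8 7 6 7 6 3
Double every second digit counting from the check-digit position (so the 1st, 3rd, 5th, ... of the partial from the right).
  doubled (with −9 where >9): 3 1 5 2 5 5 6 → sum 27
  kept as-is: 7 2 2 8 6 6 → sum 31
Total = 27 + 31 = 58.
Check digit = (10 − (58 mod 10)) mod 10 = 2.

2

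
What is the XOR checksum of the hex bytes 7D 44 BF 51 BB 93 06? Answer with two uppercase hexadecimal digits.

XOR the bytes together:
  start with 0x7D
  0x7D ⊕ 0x44 = 0x39
  0x39 ⊕ 0xBF = 0x86
  0x86 ⊕ 0x51 = 0xD7
  0xD7 ⊕ 0xBB = 0x6C
  0x6C ⊕ 0x93 = 0xFF
  0xFF ⊕ 0x06 = 0xF9

F9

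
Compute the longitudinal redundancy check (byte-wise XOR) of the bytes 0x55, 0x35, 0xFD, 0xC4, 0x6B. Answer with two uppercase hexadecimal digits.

XOR the bytes together:
  start with 0x55
  0x55 ⊕ 0x35 = 0x60
  0x60 ⊕ 0xFD = 0x9D
  0x9D ⊕ 0xC4 = 0x59
  0x59 ⊕ 0x6B = 0x32

32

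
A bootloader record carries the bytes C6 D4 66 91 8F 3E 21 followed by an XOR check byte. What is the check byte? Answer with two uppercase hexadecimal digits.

75

XOR the bytes together:
  start with 0xC6
  0xC6 ⊕ 0xD4 = 0x12
  0x12 ⊕ 0x66 = 0x74
  0x74 ⊕ 0x91 = 0xE5
  0xE5 ⊕ 0x8F = 0x6A
  0x6A ⊕ 0x3E = 0x54
  0x54 ⊕ 0x21 = 0x75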